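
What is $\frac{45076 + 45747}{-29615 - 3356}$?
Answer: $- \frac{90823}{32971} \approx -2.7546$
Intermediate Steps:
$\frac{45076 + 45747}{-29615 - 3356} = \frac{90823}{-32971} = 90823 \left(- \frac{1}{32971}\right) = - \frac{90823}{32971}$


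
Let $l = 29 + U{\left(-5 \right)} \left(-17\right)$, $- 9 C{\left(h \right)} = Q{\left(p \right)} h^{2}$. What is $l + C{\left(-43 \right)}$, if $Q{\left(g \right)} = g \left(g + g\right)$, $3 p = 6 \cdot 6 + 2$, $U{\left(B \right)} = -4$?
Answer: $- \frac{5332055}{81} \approx -65828.0$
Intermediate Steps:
$p = \frac{38}{3}$ ($p = \frac{6 \cdot 6 + 2}{3} = \frac{36 + 2}{3} = \frac{1}{3} \cdot 38 = \frac{38}{3} \approx 12.667$)
$Q{\left(g \right)} = 2 g^{2}$ ($Q{\left(g \right)} = g 2 g = 2 g^{2}$)
$C{\left(h \right)} = - \frac{2888 h^{2}}{81}$ ($C{\left(h \right)} = - \frac{2 \left(\frac{38}{3}\right)^{2} h^{2}}{9} = - \frac{2 \cdot \frac{1444}{9} h^{2}}{9} = - \frac{\frac{2888}{9} h^{2}}{9} = - \frac{2888 h^{2}}{81}$)
$l = 97$ ($l = 29 - -68 = 29 + 68 = 97$)
$l + C{\left(-43 \right)} = 97 - \frac{2888 \left(-43\right)^{2}}{81} = 97 - \frac{5339912}{81} = - \frac{5332055}{81}$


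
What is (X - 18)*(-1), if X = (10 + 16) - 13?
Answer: 5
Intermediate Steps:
X = 13 (X = 26 - 13 = 13)
(X - 18)*(-1) = (13 - 18)*(-1) = -5*(-1) = 5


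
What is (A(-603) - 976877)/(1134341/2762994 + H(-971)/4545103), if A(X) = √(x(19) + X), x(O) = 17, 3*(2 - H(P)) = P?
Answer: -943670119208004078/396661269013 + 966007101414*I*√586/396661269013 ≈ -2.379e+6 + 58.953*I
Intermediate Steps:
H(P) = 2 - P/3
A(X) = √(17 + X)
(A(-603) - 976877)/(1134341/2762994 + H(-971)/4545103) = (√(17 - 603) - 976877)/(1134341/2762994 + (2 - ⅓*(-971))/4545103) = (√(-586) - 976877)/(1134341*(1/2762994) + (2 + 971/3)*(1/4545103)) = (I*√586 - 976877)/(87257/212538 + (977/3)*(1/4545103)) = (-976877 + I*√586)/(87257/212538 + 977/13635309) = (-976877 + I*√586)/(396661269013/966007101414) = (-976877 + I*√586)*(966007101414/396661269013) = -943670119208004078/396661269013 + 966007101414*I*√586/396661269013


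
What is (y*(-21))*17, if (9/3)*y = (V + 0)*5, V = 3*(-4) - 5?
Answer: 10115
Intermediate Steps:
V = -17 (V = -12 - 5 = -17)
y = -85/3 (y = ((-17 + 0)*5)/3 = (-17*5)/3 = (⅓)*(-85) = -85/3 ≈ -28.333)
(y*(-21))*17 = -85/3*(-21)*17 = 595*17 = 10115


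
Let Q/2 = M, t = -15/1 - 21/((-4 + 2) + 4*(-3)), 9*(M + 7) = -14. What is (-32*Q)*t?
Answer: -7392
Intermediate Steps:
M = -77/9 (M = -7 + (1/9)*(-14) = -7 - 14/9 = -77/9 ≈ -8.5556)
t = -27/2 (t = -15*1 - 21/(-2 - 12) = -15 - 21/(-14) = -15 - 21*(-1/14) = -15 + 3/2 = -27/2 ≈ -13.500)
Q = -154/9 (Q = 2*(-77/9) = -154/9 ≈ -17.111)
(-32*Q)*t = -32*(-154/9)*(-27/2) = (4928/9)*(-27/2) = -7392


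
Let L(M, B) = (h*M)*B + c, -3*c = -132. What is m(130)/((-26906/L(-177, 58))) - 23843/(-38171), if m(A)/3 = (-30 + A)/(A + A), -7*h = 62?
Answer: -21873649573/6675688019 ≈ -3.2766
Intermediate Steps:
h = -62/7 (h = -1/7*62 = -62/7 ≈ -8.8571)
c = 44 (c = -1/3*(-132) = 44)
m(A) = 3*(-30 + A)/(2*A) (m(A) = 3*((-30 + A)/(A + A)) = 3*((-30 + A)/((2*A))) = 3*((-30 + A)*(1/(2*A))) = 3*((-30 + A)/(2*A)) = 3*(-30 + A)/(2*A))
L(M, B) = 44 - 62*B*M/7 (L(M, B) = (-62*M/7)*B + 44 = -62*B*M/7 + 44 = 44 - 62*B*M/7)
m(130)/((-26906/L(-177, 58))) - 23843/(-38171) = (3/2 - 45/130)/((-26906/(44 - 62/7*58*(-177)))) - 23843/(-38171) = (3/2 - 45*1/130)/((-26906/(44 + 636492/7))) - 23843*(-1/38171) = (3/2 - 9/26)/((-26906/636800/7)) + 23843/38171 = 15/(13*((-26906*7/636800))) + 23843/38171 = 15/(13*(-94171/318400)) + 23843/38171 = (15/13)*(-318400/94171) + 23843/38171 = -4776000/1224223 + 23843/38171 = -21873649573/6675688019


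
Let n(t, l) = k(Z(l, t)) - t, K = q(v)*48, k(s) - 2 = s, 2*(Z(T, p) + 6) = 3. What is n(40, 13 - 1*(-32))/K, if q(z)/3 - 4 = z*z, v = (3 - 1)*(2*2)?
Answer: -5/1152 ≈ -0.0043403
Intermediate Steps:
v = 8 (v = 2*4 = 8)
Z(T, p) = -9/2 (Z(T, p) = -6 + (½)*3 = -6 + 3/2 = -9/2)
q(z) = 12 + 3*z² (q(z) = 12 + 3*(z*z) = 12 + 3*z²)
k(s) = 2 + s
K = 9792 (K = (12 + 3*8²)*48 = (12 + 3*64)*48 = (12 + 192)*48 = 204*48 = 9792)
n(t, l) = -5/2 - t (n(t, l) = (2 - 9/2) - t = -5/2 - t)
n(40, 13 - 1*(-32))/K = (-5/2 - 1*40)/9792 = (-5/2 - 40)*(1/9792) = -85/2*1/9792 = -5/1152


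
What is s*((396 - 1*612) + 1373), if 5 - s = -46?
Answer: 59007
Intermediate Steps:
s = 51 (s = 5 - 1*(-46) = 5 + 46 = 51)
s*((396 - 1*612) + 1373) = 51*((396 - 1*612) + 1373) = 51*((396 - 612) + 1373) = 51*(-216 + 1373) = 51*1157 = 59007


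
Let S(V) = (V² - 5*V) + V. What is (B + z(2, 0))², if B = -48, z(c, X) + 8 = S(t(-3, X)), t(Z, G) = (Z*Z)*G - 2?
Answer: 1936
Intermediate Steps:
t(Z, G) = -2 + G*Z² (t(Z, G) = Z²*G - 2 = G*Z² - 2 = -2 + G*Z²)
S(V) = V² - 4*V
z(c, X) = -8 + (-6 + 9*X)*(-2 + 9*X) (z(c, X) = -8 + (-2 + X*(-3)²)*(-4 + (-2 + X*(-3)²)) = -8 + (-2 + X*9)*(-4 + (-2 + X*9)) = -8 + (-2 + 9*X)*(-4 + (-2 + 9*X)) = -8 + (-2 + 9*X)*(-6 + 9*X) = -8 + (-6 + 9*X)*(-2 + 9*X))
(B + z(2, 0))² = (-48 + (4 - 72*0 + 81*0²))² = (-48 + (4 + 0 + 81*0))² = (-48 + (4 + 0 + 0))² = (-48 + 4)² = (-44)² = 1936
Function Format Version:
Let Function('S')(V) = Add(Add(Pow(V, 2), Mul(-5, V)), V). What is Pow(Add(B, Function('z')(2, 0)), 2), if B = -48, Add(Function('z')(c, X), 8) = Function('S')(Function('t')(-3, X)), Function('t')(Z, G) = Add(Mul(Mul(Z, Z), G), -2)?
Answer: 1936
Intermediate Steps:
Function('t')(Z, G) = Add(-2, Mul(G, Pow(Z, 2))) (Function('t')(Z, G) = Add(Mul(Pow(Z, 2), G), -2) = Add(Mul(G, Pow(Z, 2)), -2) = Add(-2, Mul(G, Pow(Z, 2))))
Function('S')(V) = Add(Pow(V, 2), Mul(-4, V))
Function('z')(c, X) = Add(-8, Mul(Add(-6, Mul(9, X)), Add(-2, Mul(9, X)))) (Function('z')(c, X) = Add(-8, Mul(Add(-2, Mul(X, Pow(-3, 2))), Add(-4, Add(-2, Mul(X, Pow(-3, 2)))))) = Add(-8, Mul(Add(-2, Mul(X, 9)), Add(-4, Add(-2, Mul(X, 9))))) = Add(-8, Mul(Add(-2, Mul(9, X)), Add(-4, Add(-2, Mul(9, X))))) = Add(-8, Mul(Add(-2, Mul(9, X)), Add(-6, Mul(9, X)))) = Add(-8, Mul(Add(-6, Mul(9, X)), Add(-2, Mul(9, X)))))
Pow(Add(B, Function('z')(2, 0)), 2) = Pow(Add(-48, Add(4, Mul(-72, 0), Mul(81, Pow(0, 2)))), 2) = Pow(Add(-48, Add(4, 0, Mul(81, 0))), 2) = Pow(Add(-48, Add(4, 0, 0)), 2) = Pow(Add(-48, 4), 2) = Pow(-44, 2) = 1936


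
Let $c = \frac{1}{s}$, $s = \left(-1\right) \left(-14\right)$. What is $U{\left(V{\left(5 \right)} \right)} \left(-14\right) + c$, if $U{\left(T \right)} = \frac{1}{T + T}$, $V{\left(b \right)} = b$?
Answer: $- \frac{93}{70} \approx -1.3286$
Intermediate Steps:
$s = 14$
$U{\left(T \right)} = \frac{1}{2 T}$
$c = \frac{1}{14} \approx 0.071429$
$U{\left(V{\left(5 \right)} \right)} \left(-14\right) + c = \frac{1}{2 \cdot 5} \left(-14\right) + \frac{1}{14} = \frac{1}{2} \cdot \frac{1}{5} \left(-14\right) + \frac{1}{14} = \frac{1}{10} \left(-14\right) + \frac{1}{14} = - \frac{7}{5} + \frac{1}{14} = - \frac{93}{70}$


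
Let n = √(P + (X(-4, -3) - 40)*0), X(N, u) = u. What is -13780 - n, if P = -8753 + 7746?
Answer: -13780 - I*√1007 ≈ -13780.0 - 31.733*I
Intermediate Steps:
P = -1007
n = I*√1007 (n = √(-1007 + (-3 - 40)*0) = √(-1007 - 43*0) = √(-1007 + 0) = √(-1007) = I*√1007 ≈ 31.733*I)
-13780 - n = -13780 - I*√1007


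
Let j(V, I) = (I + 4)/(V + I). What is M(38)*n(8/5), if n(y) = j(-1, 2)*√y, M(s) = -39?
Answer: -468*√10/5 ≈ -295.99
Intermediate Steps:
j(V, I) = (4 + I)/(I + V)
n(y) = 6*√y (n(y) = ((4 + 2)/(2 - 1))*√y = (6/1)*√y = (1*6)*√y = 6*√y)
M(38)*n(8/5) = -234*√(8/5) = -234*2*√10/5 = -468*√10/5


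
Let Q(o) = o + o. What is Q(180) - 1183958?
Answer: -1183598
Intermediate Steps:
Q(o) = 2*o
Q(180) - 1183958 = 2*180 - 1183958 = 360 - 1183958 = -1183598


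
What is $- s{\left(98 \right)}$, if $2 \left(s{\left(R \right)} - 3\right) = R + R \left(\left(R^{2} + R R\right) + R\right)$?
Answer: $-946046$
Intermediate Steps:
$s{\left(R \right)} = 3 + \frac{R}{2} + \frac{R \left(R + 2 R^{2}\right)}{2}$ ($s{\left(R \right)} = 3 + \frac{R + R \left(\left(R^{2} + R R\right) + R\right)}{2} = 3 + \frac{R + R \left(\left(R^{2} + R^{2}\right) + R\right)}{2} = 3 + \frac{R + R \left(2 R^{2} + R\right)}{2} = 3 + \frac{R + R \left(R + 2 R^{2}\right)}{2} = 3 + \left(\frac{R}{2} + \frac{R \left(R + 2 R^{2}\right)}{2}\right) = 3 + \frac{R}{2} + \frac{R \left(R + 2 R^{2}\right)}{2}$)
$- s{\left(98 \right)} = - (3 + 98^{3} + \frac{1}{2} \cdot 98 + \frac{98^{2}}{2}) = - (3 + 941192 + 49 + \frac{1}{2} \cdot 9604) = - (3 + 941192 + 49 + 4802) = \left(-1\right) 946046 = -946046$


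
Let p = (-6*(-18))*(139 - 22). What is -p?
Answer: -12636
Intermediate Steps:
p = 12636 (p = 108*117 = 12636)
-p = -1*12636 = -12636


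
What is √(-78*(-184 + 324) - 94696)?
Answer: 4*I*√6601 ≈ 324.99*I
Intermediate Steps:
√(-78*(-184 + 324) - 94696) = √(-78*140 - 94696) = √(-10920 - 94696) = √(-105616) = 4*I*√6601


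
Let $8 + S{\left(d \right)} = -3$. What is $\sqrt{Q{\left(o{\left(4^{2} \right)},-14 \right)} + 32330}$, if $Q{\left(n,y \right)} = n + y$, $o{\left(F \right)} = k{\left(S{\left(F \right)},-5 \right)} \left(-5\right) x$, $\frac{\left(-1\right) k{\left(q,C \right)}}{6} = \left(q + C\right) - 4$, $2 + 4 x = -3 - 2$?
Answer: $\sqrt{33366} \approx 182.66$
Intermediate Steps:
$S{\left(d \right)} = -11$ ($S{\left(d \right)} = -8 - 3 = -11$)
$x = - \frac{7}{4}$ ($x = - \frac{1}{2} + \frac{-3 - 2}{4} = - \frac{1}{2} + \frac{1}{4} \left(-5\right) = - \frac{1}{2} - \frac{5}{4} = - \frac{7}{4} \approx -1.75$)
$k{\left(q,C \right)} = 24 - 6 C - 6 q$ ($k{\left(q,C \right)} = - 6 \left(\left(q + C\right) - 4\right) = - 6 \left(\left(C + q\right) - 4\right) = - 6 \left(-4 + C + q\right) = 24 - 6 C - 6 q$)
$o{\left(F \right)} = 1050$ ($o{\left(F \right)} = \left(24 - -30 - -66\right) \left(-5\right) \left(- \frac{7}{4}\right) = \left(24 + 30 + 66\right) \left(-5\right) \left(- \frac{7}{4}\right) = 120 \left(-5\right) \left(- \frac{7}{4}\right) = \left(-600\right) \left(- \frac{7}{4}\right) = 1050$)
$\sqrt{Q{\left(o{\left(4^{2} \right)},-14 \right)} + 32330} = \sqrt{\left(1050 - 14\right) + 32330} = \sqrt{1036 + 32330} = \sqrt{33366}$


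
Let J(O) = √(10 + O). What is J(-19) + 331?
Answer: 331 + 3*I ≈ 331.0 + 3.0*I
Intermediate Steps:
J(-19) + 331 = √(10 - 19) + 331 = √(-9) + 331 = 3*I + 331 = 331 + 3*I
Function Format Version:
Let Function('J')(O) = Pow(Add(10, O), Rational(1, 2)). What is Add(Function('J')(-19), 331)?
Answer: Add(331, Mul(3, I)) ≈ Add(331.00, Mul(3.0000, I))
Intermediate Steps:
Add(Function('J')(-19), 331) = Add(Pow(Add(10, -19), Rational(1, 2)), 331) = Add(Pow(-9, Rational(1, 2)), 331) = Add(Mul(3, I), 331) = Add(331, Mul(3, I))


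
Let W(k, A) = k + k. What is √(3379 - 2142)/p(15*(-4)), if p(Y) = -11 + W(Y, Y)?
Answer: -√1237/131 ≈ -0.26848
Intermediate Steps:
W(k, A) = 2*k
p(Y) = -11 + 2*Y
√(3379 - 2142)/p(15*(-4)) = √(3379 - 2142)/(-11 + 2*(15*(-4))) = √1237/(-11 + 2*(-60)) = √1237/(-11 - 120) = √1237/(-131) = √1237*(-1/131) = -√1237/131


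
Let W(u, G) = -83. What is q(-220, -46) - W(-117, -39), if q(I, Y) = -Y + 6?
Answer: 135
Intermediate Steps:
q(I, Y) = 6 - Y
q(-220, -46) - W(-117, -39) = (6 - 1*(-46)) - 1*(-83) = (6 + 46) + 83 = 52 + 83 = 135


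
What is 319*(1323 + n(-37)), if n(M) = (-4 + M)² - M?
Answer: 970079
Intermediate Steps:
319*(1323 + n(-37)) = 319*(1323 + ((-4 - 37)² - 1*(-37))) = 319*(1323 + ((-41)² + 37)) = 319*(1323 + (1681 + 37)) = 319*(1323 + 1718) = 319*3041 = 970079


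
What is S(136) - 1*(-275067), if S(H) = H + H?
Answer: 275339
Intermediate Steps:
S(H) = 2*H
S(136) - 1*(-275067) = 2*136 - 1*(-275067) = 272 + 275067 = 275339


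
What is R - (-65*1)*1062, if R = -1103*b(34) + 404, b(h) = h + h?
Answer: -5570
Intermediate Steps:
b(h) = 2*h
R = -74600 (R = -2206*34 + 404 = -1103*68 + 404 = -75004 + 404 = -74600)
R - (-65*1)*1062 = -74600 - (-65*1)*1062 = -74600 - (-65)*1062 = -74600 - 1*(-69030) = -74600 + 69030 = -5570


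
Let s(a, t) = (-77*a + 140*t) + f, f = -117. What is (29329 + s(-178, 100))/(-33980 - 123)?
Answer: -56918/34103 ≈ -1.6690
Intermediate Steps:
s(a, t) = -117 - 77*a + 140*t (s(a, t) = (-77*a + 140*t) - 117 = -117 - 77*a + 140*t)
(29329 + s(-178, 100))/(-33980 - 123) = (29329 + (-117 - 77*(-178) + 140*100))/(-33980 - 123) = (29329 + (-117 + 13706 + 14000))/(-34103) = (29329 + 27589)*(-1/34103) = 56918*(-1/34103) = -56918/34103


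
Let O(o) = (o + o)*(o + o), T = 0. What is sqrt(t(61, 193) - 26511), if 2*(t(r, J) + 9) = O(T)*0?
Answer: 2*I*sqrt(6630) ≈ 162.85*I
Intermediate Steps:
O(o) = 4*o**2 (O(o) = (2*o)*(2*o) = 4*o**2)
t(r, J) = -9 (t(r, J) = -9 + ((4*0**2)*0)/2 = -9 + ((4*0)*0)/2 = -9 + (0*0)/2 = -9 + (1/2)*0 = -9 + 0 = -9)
sqrt(t(61, 193) - 26511) = sqrt(-9 - 26511) = sqrt(-26520) = 2*I*sqrt(6630)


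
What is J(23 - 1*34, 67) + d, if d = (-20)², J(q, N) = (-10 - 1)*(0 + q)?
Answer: 521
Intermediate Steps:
J(q, N) = -11*q
d = 400
J(23 - 1*34, 67) + d = -11*(23 - 1*34) + 400 = -11*(23 - 34) + 400 = -11*(-11) + 400 = 121 + 400 = 521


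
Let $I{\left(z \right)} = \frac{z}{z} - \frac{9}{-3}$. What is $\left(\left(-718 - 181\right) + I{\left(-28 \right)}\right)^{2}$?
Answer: $801025$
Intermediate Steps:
$I{\left(z \right)} = 4$ ($I{\left(z \right)} = 1 - -3 = 1 + 3 = 4$)
$\left(\left(-718 - 181\right) + I{\left(-28 \right)}\right)^{2} = \left(\left(-718 - 181\right) + 4\right)^{2} = \left(-899 + 4\right)^{2} = \left(-895\right)^{2} = 801025$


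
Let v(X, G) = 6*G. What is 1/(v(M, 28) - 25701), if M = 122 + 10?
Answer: -1/25533 ≈ -3.9165e-5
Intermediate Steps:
M = 132
1/(v(M, 28) - 25701) = 1/(6*28 - 25701) = 1/(168 - 25701) = 1/(-25533) = -1/25533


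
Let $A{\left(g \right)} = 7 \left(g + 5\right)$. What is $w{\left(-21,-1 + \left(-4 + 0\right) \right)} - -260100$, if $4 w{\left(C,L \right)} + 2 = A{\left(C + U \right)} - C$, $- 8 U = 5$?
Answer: $\frac{8322421}{32} \approx 2.6008 \cdot 10^{5}$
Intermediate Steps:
$U = - \frac{5}{8}$ ($U = \left(- \frac{1}{8}\right) 5 = - \frac{5}{8} \approx -0.625$)
$A{\left(g \right)} = 35 + 7 g$ ($A{\left(g \right)} = 7 \left(5 + g\right) = 35 + 7 g$)
$w{\left(C,L \right)} = \frac{229}{32} + \frac{3 C}{2}$ ($w{\left(C,L \right)} = - \frac{1}{2} + \frac{\left(35 + 7 \left(C - \frac{5}{8}\right)\right) - C}{4} = - \frac{1}{2} + \frac{\left(35 + 7 \left(- \frac{5}{8} + C\right)\right) - C}{4} = - \frac{1}{2} + \frac{\left(35 + \left(- \frac{35}{8} + 7 C\right)\right) - C}{4} = - \frac{1}{2} + \frac{\left(\frac{245}{8} + 7 C\right) - C}{4} = - \frac{1}{2} + \frac{\frac{245}{8} + 6 C}{4} = - \frac{1}{2} + \left(\frac{245}{32} + \frac{3 C}{2}\right) = \frac{229}{32} + \frac{3 C}{2}$)
$w{\left(-21,-1 + \left(-4 + 0\right) \right)} - -260100 = \left(\frac{229}{32} + \frac{3}{2} \left(-21\right)\right) - -260100 = \left(\frac{229}{32} - \frac{63}{2}\right) + 260100 = - \frac{779}{32} + 260100 = \frac{8322421}{32}$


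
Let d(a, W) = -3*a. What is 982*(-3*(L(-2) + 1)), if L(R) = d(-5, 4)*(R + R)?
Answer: 173814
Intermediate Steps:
L(R) = 30*R (L(R) = (-3*(-5))*(R + R) = 15*(2*R) = 30*R)
982*(-3*(L(-2) + 1)) = 982*(-3*(30*(-2) + 1)) = 982*(-3*(-60 + 1)) = 982*(-3*(-59)) = 982*177 = 173814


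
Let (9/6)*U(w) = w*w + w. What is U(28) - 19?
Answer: 1567/3 ≈ 522.33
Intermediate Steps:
U(w) = 2*w/3 + 2*w²/3 (U(w) = 2*(w*w + w)/3 = 2*(w² + w)/3 = 2*(w + w²)/3 = 2*w/3 + 2*w²/3)
U(28) - 19 = (⅔)*28*(1 + 28) - 19 = (⅔)*28*29 - 19 = 1624/3 - 19 = 1567/3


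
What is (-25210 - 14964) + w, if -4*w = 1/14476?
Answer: -2326235297/57904 ≈ -40174.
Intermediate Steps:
w = -1/57904 (w = -¼/14476 = -¼*1/14476 = -1/57904 ≈ -1.7270e-5)
(-25210 - 14964) + w = (-25210 - 14964) - 1/57904 = -40174 - 1/57904 = -2326235297/57904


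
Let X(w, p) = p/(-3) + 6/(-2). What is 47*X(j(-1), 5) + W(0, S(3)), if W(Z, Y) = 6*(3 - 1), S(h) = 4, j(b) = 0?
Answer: -622/3 ≈ -207.33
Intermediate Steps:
X(w, p) = -3 - p/3 (X(w, p) = p*(-⅓) + 6*(-½) = -p/3 - 3 = -3 - p/3)
W(Z, Y) = 12 (W(Z, Y) = 6*2 = 12)
47*X(j(-1), 5) + W(0, S(3)) = 47*(-3 - ⅓*5) + 12 = 47*(-3 - 5/3) + 12 = 47*(-14/3) + 12 = -658/3 + 12 = -622/3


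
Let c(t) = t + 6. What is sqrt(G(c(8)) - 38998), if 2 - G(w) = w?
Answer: I*sqrt(39010) ≈ 197.51*I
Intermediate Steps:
c(t) = 6 + t
G(w) = 2 - w
sqrt(G(c(8)) - 38998) = sqrt((2 - (6 + 8)) - 38998) = sqrt((2 - 1*14) - 38998) = sqrt((2 - 14) - 38998) = sqrt(-12 - 38998) = sqrt(-39010) = I*sqrt(39010)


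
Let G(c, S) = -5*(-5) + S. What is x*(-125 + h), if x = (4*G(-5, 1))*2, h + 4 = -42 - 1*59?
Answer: -47840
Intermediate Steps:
h = -105 (h = -4 + (-42 - 1*59) = -4 + (-42 - 59) = -4 - 101 = -105)
G(c, S) = 25 + S
x = 208 (x = (4*(25 + 1))*2 = (4*26)*2 = 104*2 = 208)
x*(-125 + h) = 208*(-125 - 105) = 208*(-230) = -47840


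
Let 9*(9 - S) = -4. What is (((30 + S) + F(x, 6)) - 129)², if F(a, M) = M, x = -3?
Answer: 565504/81 ≈ 6981.5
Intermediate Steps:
S = 85/9 (S = 9 - ⅑*(-4) = 9 + 4/9 = 85/9 ≈ 9.4444)
(((30 + S) + F(x, 6)) - 129)² = (((30 + 85/9) + 6) - 129)² = ((355/9 + 6) - 129)² = (409/9 - 129)² = (-752/9)² = 565504/81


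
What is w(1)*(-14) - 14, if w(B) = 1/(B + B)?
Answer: -21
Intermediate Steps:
w(B) = 1/(2*B)
w(1)*(-14) - 14 = ((1/2)/1)*(-14) - 14 = ((1/2)*1)*(-14) - 14 = (1/2)*(-14) - 14 = -7 - 14 = -21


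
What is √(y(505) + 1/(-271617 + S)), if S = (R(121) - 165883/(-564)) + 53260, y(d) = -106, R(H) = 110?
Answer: I*√64069201645663438/24585085 ≈ 10.296*I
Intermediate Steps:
S = 30266563/564 (S = (110 - 165883/(-564)) + 53260 = (110 - 165883*(-1/564)) + 53260 = (110 + 165883/564) + 53260 = 227923/564 + 53260 = 30266563/564 ≈ 53664.)
√(y(505) + 1/(-271617 + S)) = √(-106 + 1/(-271617 + 30266563/564)) = √(-106 + 1/(-122925425/564)) = √(-106 - 564/122925425) = √(-13030095614/122925425) = I*√64069201645663438/24585085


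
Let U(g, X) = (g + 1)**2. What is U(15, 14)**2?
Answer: 65536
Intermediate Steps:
U(g, X) = (1 + g)**2
U(15, 14)**2 = ((1 + 15)**2)**2 = (16**2)**2 = 256**2 = 65536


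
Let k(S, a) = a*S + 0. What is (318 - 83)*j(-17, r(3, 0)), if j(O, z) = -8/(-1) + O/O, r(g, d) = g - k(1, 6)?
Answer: 2115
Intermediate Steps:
k(S, a) = S*a (k(S, a) = S*a + 0 = S*a)
r(g, d) = -6 + g (r(g, d) = g - 6 = -6 + g)
j(O, z) = 9 (j(O, z) = -8*(-1) + 1 = 8 + 1 = 9)
(318 - 83)*j(-17, r(3, 0)) = (318 - 83)*9 = 235*9 = 2115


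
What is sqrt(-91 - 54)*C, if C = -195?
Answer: -195*I*sqrt(145) ≈ -2348.1*I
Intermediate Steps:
sqrt(-91 - 54)*C = sqrt(-91 - 54)*(-195) = sqrt(-145)*(-195) = (I*sqrt(145))*(-195) = -195*I*sqrt(145)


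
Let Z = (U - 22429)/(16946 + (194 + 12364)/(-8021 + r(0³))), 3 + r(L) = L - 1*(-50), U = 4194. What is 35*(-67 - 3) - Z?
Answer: -55147661135/22519141 ≈ -2448.9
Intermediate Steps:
r(L) = 47 + L (r(L) = -3 + (L - 1*(-50)) = -3 + (L + 50) = -3 + (50 + L) = 47 + L)
Z = -24234315/22519141 (Z = (4194 - 22429)/(16946 + (194 + 12364)/(-8021 + (47 + 0³))) = -18235/(16946 + 12558/(-8021 + (47 + 0))) = -18235/(16946 + 12558/(-8021 + 47)) = -18235/(16946 + 12558/(-7974)) = -18235/(16946 + 12558*(-1/7974)) = -18235/(16946 - 2093/1329) = -18235/22519141/1329 = -18235*1329/22519141 = -24234315/22519141 ≈ -1.0762)
35*(-67 - 3) - Z = 35*(-67 - 3) - 1*(-24234315/22519141) = 35*(-70) + 24234315/22519141 = -2450 + 24234315/22519141 = -55147661135/22519141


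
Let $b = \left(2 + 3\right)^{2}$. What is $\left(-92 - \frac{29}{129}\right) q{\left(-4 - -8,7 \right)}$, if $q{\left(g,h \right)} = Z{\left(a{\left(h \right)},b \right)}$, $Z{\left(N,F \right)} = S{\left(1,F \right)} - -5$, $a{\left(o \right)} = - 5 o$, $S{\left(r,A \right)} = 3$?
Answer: $- \frac{95176}{129} \approx -737.8$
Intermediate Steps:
$b = 25$ ($b = 5^{2} = 25$)
$Z{\left(N,F \right)} = 8$ ($Z{\left(N,F \right)} = 3 - -5 = 3 + 5 = 8$)
$q{\left(g,h \right)} = 8$
$\left(-92 - \frac{29}{129}\right) q{\left(-4 - -8,7 \right)} = \left(-92 - \frac{29}{129}\right) 8 = \left(- \frac{11897}{129}\right) 8 = - \frac{95176}{129}$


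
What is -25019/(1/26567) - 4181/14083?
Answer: -9360685247340/14083 ≈ -6.6468e+8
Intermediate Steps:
-25019/(1/26567) - 4181/14083 = -25019/1/26567 - 4181*1/14083 = -25019*26567 - 4181/14083 = -664679773 - 4181/14083 = -9360685247340/14083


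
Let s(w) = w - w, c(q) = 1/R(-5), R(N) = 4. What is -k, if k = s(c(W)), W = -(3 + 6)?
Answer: 0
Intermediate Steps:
W = -9 (W = -1*9 = -9)
c(q) = ¼ (c(q) = 1/4 = ¼)
s(w) = 0
k = 0
-k = -1*0 = 0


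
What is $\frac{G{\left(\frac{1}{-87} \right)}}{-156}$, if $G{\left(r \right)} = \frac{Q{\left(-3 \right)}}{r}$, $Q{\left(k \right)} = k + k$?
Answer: $- \frac{87}{26} \approx -3.3462$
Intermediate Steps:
$Q{\left(k \right)} = 2 k$
$G{\left(r \right)} = - \frac{6}{r}$ ($G{\left(r \right)} = \frac{2 \left(-3\right)}{r} = - \frac{6}{r}$)
$\frac{G{\left(\frac{1}{-87} \right)}}{-156} = \frac{\left(-6\right) \frac{1}{\frac{1}{-87}}}{-156} = - \frac{6}{- \frac{1}{87}} \left(- \frac{1}{156}\right) = \left(-6\right) \left(-87\right) \left(- \frac{1}{156}\right) = 522 \left(- \frac{1}{156}\right) = - \frac{87}{26}$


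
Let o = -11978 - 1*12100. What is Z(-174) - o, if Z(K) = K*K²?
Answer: -5243946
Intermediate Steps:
o = -24078 (o = -11978 - 12100 = -24078)
Z(K) = K³
Z(-174) - o = (-174)³ - 1*(-24078) = -5268024 + 24078 = -5243946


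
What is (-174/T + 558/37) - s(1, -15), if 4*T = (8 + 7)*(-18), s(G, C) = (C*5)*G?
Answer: 154277/1665 ≈ 92.659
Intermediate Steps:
s(G, C) = 5*C*G (s(G, C) = (5*C)*G = 5*C*G)
T = -135/2 (T = ((8 + 7)*(-18))/4 = (15*(-18))/4 = (¼)*(-270) = -135/2 ≈ -67.500)
(-174/T + 558/37) - s(1, -15) = (-174/(-135/2) + 558/37) - 5*(-15) = (-174*(-2/135) + 558*(1/37)) - 1*(-75) = (116/45 + 558/37) + 75 = 29402/1665 + 75 = 154277/1665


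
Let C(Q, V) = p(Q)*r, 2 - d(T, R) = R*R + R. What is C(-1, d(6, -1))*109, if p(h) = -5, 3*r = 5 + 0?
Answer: -2725/3 ≈ -908.33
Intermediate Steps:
r = 5/3 (r = (5 + 0)/3 = (1/3)*5 = 5/3 ≈ 1.6667)
d(T, R) = 2 - R - R**2 (d(T, R) = 2 - (R*R + R) = 2 - (R**2 + R) = 2 - (R + R**2) = 2 + (-R - R**2) = 2 - R - R**2)
C(Q, V) = -25/3 (C(Q, V) = -5*5/3 = -25/3)
C(-1, d(6, -1))*109 = -25/3*109 = -2725/3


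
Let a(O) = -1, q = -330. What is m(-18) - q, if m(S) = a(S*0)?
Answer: 329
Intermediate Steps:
m(S) = -1
m(-18) - q = -1 - 1*(-330) = -1 + 330 = 329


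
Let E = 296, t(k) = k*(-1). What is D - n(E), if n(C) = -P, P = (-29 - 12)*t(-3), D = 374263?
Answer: 374140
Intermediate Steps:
t(k) = -k
P = -123 (P = (-29 - 12)*(-1*(-3)) = -41*3 = -123)
n(C) = 123 (n(C) = -1*(-123) = 123)
D - n(E) = 374263 - 1*123 = 374263 - 123 = 374140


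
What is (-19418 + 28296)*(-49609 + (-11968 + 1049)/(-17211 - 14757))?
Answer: -7039763903327/15984 ≈ -4.4043e+8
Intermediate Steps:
(-19418 + 28296)*(-49609 + (-11968 + 1049)/(-17211 - 14757)) = 8878*(-49609 - 10919/(-31968)) = 8878*(-49609 - 10919*(-1/31968)) = 8878*(-49609 + 10919/31968) = 8878*(-1585889593/31968) = -7039763903327/15984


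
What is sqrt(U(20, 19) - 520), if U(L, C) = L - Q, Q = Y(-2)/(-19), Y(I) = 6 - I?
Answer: 2*I*sqrt(45087)/19 ≈ 22.351*I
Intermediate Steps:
Q = -8/19 (Q = (6 - 1*(-2))/(-19) = (6 + 2)*(-1/19) = 8*(-1/19) = -8/19 ≈ -0.42105)
U(L, C) = 8/19 + L (U(L, C) = L - 1*(-8/19) = L + 8/19 = 8/19 + L)
sqrt(U(20, 19) - 520) = sqrt((8/19 + 20) - 520) = sqrt(388/19 - 520) = sqrt(-9492/19) = 2*I*sqrt(45087)/19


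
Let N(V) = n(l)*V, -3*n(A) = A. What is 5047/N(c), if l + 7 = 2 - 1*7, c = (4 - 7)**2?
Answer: 5047/36 ≈ 140.19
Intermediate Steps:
c = 9 (c = (-3)**2 = 9)
l = -12 (l = -7 + (2 - 1*7) = -7 + (2 - 7) = -7 - 5 = -12)
n(A) = -A/3
N(V) = 4*V (N(V) = (-1/3*(-12))*V = 4*V)
5047/N(c) = 5047/((4*9)) = 5047/36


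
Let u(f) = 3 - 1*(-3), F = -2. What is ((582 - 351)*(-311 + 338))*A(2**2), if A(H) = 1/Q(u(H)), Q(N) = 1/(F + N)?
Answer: 24948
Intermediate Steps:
u(f) = 6 (u(f) = 3 + 3 = 6)
Q(N) = 1/(-2 + N)
A(H) = 4 (A(H) = 1/(1/(-2 + 6)) = 1/(1/4) = 4)
((582 - 351)*(-311 + 338))*A(2**2) = ((582 - 351)*(-311 + 338))*4 = (231*27)*4 = 6237*4 = 24948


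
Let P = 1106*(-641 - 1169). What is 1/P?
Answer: -1/2001860 ≈ -4.9954e-7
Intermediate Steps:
P = -2001860 (P = 1106*(-1810) = -2001860)
1/P = 1/(-2001860) = -1/2001860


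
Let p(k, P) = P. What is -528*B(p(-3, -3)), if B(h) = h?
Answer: 1584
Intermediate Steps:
-528*B(p(-3, -3)) = -528*(-3) = 1584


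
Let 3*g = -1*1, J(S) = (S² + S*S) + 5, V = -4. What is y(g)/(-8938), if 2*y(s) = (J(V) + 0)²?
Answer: -1369/17876 ≈ -0.076583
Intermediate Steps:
J(S) = 5 + 2*S² (J(S) = (S² + S²) + 5 = 2*S² + 5 = 5 + 2*S²)
g = -⅓ (g = (-1*1)/3 = (⅓)*(-1) = -⅓ ≈ -0.33333)
y(s) = 1369/2 (y(s) = ((5 + 2*(-4)²) + 0)²/2 = ((5 + 2*16) + 0)²/2 = ((5 + 32) + 0)²/2 = (37 + 0)²/2 = (½)*37² = (½)*1369 = 1369/2)
y(g)/(-8938) = (1369/2)/(-8938) = (1369/2)*(-1/8938) = -1369/17876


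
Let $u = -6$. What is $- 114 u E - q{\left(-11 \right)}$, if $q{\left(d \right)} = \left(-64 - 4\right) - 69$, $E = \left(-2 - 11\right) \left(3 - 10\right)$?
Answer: $62381$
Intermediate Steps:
$E = 91$ ($E = \left(-13\right) \left(-7\right) = 91$)
$q{\left(d \right)} = -137$ ($q{\left(d \right)} = -68 - 69 = -137$)
$- 114 u E - q{\left(-11 \right)} = \left(-114\right) \left(-6\right) 91 - -137 = 684 \cdot 91 + 137 = 62244 + 137 = 62381$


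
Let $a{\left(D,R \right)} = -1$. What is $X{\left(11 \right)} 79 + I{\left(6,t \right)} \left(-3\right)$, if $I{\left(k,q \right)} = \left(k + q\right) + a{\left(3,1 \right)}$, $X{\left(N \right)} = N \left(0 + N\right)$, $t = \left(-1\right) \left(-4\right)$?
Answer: $9532$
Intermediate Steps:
$t = 4$
$X{\left(N \right)} = N^{2}$ ($X{\left(N \right)} = N N = N^{2}$)
$I{\left(k,q \right)} = -1 + k + q$ ($I{\left(k,q \right)} = \left(k + q\right) - 1 = -1 + k + q$)
$X{\left(11 \right)} 79 + I{\left(6,t \right)} \left(-3\right) = 11^{2} \cdot 79 + \left(-1 + 6 + 4\right) \left(-3\right) = 121 \cdot 79 + 9 \left(-3\right) = 9559 - 27 = 9532$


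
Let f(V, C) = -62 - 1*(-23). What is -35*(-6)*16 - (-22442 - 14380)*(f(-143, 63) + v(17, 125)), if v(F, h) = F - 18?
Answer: -1469520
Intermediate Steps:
f(V, C) = -39 (f(V, C) = -62 + 23 = -39)
v(F, h) = -18 + F
-35*(-6)*16 - (-22442 - 14380)*(f(-143, 63) + v(17, 125)) = -35*(-6)*16 - (-22442 - 14380)*(-39 + (-18 + 17)) = -(-210)*16 - (-36822)*(-39 - 1) = -1*(-3360) - (-36822)*(-40) = 3360 - 1*1472880 = 3360 - 1472880 = -1469520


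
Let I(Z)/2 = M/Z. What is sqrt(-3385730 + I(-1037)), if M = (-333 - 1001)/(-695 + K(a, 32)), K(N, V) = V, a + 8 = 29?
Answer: I*sqrt(5537822723673942)/40443 ≈ 1840.0*I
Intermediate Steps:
a = 21 (a = -8 + 29 = 21)
M = 1334/663 (M = (-333 - 1001)/(-695 + 32) = -1334/(-663) = -1334*(-1/663) = 1334/663 ≈ 2.0121)
I(Z) = 2668/(663*Z) (I(Z) = 2*(1334/(663*Z)) = 2668/(663*Z))
sqrt(-3385730 + I(-1037)) = sqrt(-3385730 + (2668/663)/(-1037)) = sqrt(-3385730 + (2668/663)*(-1/1037)) = sqrt(-3385730 - 2668/687531) = sqrt(-2327794335298/687531) = I*sqrt(5537822723673942)/40443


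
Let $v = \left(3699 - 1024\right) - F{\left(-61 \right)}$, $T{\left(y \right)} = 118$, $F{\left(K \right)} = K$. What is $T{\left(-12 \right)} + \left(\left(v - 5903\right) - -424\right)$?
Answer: $-2625$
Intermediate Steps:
$v = 2736$ ($v = \left(3699 - 1024\right) - -61 = 2675 + 61 = 2736$)
$T{\left(-12 \right)} + \left(\left(v - 5903\right) - -424\right) = 118 + \left(\left(2736 - 5903\right) - -424\right) = 118 + \left(-3167 + \left(-3 + 427\right)\right) = 118 + \left(-3167 + 424\right) = 118 - 2743 = -2625$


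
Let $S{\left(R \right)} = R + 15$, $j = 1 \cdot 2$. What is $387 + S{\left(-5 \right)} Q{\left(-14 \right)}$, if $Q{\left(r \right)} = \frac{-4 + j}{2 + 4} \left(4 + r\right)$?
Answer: $\frac{1261}{3} \approx 420.33$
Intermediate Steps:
$j = 2$
$S{\left(R \right)} = 15 + R$
$Q{\left(r \right)} = - \frac{4}{3} - \frac{r}{3}$ ($Q{\left(r \right)} = \frac{-4 + 2}{2 + 4} \left(4 + r\right) = - \frac{2}{6} \left(4 + r\right) = \left(-2\right) \frac{1}{6} \left(4 + r\right) = - \frac{4 + r}{3} = - \frac{4}{3} - \frac{r}{3}$)
$387 + S{\left(-5 \right)} Q{\left(-14 \right)} = 387 + \left(15 - 5\right) \left(- \frac{4}{3} - - \frac{14}{3}\right) = 387 + 10 \left(- \frac{4}{3} + \frac{14}{3}\right) = 387 + 10 \cdot \frac{10}{3} = 387 + \frac{100}{3} = \frac{1261}{3}$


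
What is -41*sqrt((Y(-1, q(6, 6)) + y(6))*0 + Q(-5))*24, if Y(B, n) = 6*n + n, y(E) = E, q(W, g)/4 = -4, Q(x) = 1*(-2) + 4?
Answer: -984*sqrt(2) ≈ -1391.6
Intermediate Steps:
Q(x) = 2 (Q(x) = -2 + 4 = 2)
q(W, g) = -16 (q(W, g) = 4*(-4) = -16)
Y(B, n) = 7*n
-41*sqrt((Y(-1, q(6, 6)) + y(6))*0 + Q(-5))*24 = -41*sqrt((7*(-16) + 6)*0 + 2)*24 = -41*sqrt((-112 + 6)*0 + 2)*24 = -41*sqrt(-106*0 + 2)*24 = -41*sqrt(0 + 2)*24 = -41*sqrt(2)*24 = -984*sqrt(2)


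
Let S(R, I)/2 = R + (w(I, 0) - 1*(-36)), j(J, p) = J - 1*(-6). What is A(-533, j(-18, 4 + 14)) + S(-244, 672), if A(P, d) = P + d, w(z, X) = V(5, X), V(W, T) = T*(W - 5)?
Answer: -961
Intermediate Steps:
V(W, T) = T*(-5 + W)
w(z, X) = 0 (w(z, X) = X*(-5 + 5) = X*0 = 0)
j(J, p) = 6 + J (j(J, p) = J + 6 = 6 + J)
S(R, I) = 72 + 2*R (S(R, I) = 2*(R + (0 - 1*(-36))) = 2*(R + (0 + 36)) = 2*(R + 36) = 2*(36 + R) = 72 + 2*R)
A(-533, j(-18, 4 + 14)) + S(-244, 672) = (-533 + (6 - 18)) + (72 + 2*(-244)) = (-533 - 12) + (72 - 488) = -545 - 416 = -961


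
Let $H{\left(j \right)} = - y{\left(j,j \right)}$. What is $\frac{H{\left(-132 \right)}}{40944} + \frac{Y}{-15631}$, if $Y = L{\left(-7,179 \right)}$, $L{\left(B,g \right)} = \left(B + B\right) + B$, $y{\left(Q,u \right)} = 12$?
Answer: $\frac{8003}{7618996} \approx 0.0010504$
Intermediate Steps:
$L{\left(B,g \right)} = 3 B$ ($L{\left(B,g \right)} = 2 B + B = 3 B$)
$Y = -21$ ($Y = 3 \left(-7\right) = -21$)
$H{\left(j \right)} = -12$ ($H{\left(j \right)} = \left(-1\right) 12 = -12$)
$\frac{H{\left(-132 \right)}}{40944} + \frac{Y}{-15631} = - \frac{12}{40944} - \frac{21}{-15631} = \left(-12\right) \frac{1}{40944} - - \frac{3}{2233} = - \frac{1}{3412} + \frac{3}{2233} = \frac{8003}{7618996}$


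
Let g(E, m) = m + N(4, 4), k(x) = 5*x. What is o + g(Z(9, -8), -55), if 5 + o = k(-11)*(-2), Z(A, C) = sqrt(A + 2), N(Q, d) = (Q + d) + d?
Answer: 62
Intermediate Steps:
N(Q, d) = Q + 2*d
Z(A, C) = sqrt(2 + A)
o = 105 (o = -5 + (5*(-11))*(-2) = -5 - 55*(-2) = -5 + 110 = 105)
g(E, m) = 12 + m (g(E, m) = m + (4 + 2*4) = m + (4 + 8) = m + 12 = 12 + m)
o + g(Z(9, -8), -55) = 105 + (12 - 55) = 105 - 43 = 62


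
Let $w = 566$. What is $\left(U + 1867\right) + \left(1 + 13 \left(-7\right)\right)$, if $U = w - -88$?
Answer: $2431$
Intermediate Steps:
$U = 654$ ($U = 566 - -88 = 566 + 88 = 654$)
$\left(U + 1867\right) + \left(1 + 13 \left(-7\right)\right) = \left(654 + 1867\right) + \left(1 + 13 \left(-7\right)\right) = 2521 + \left(1 - 91\right) = 2521 - 90 = 2431$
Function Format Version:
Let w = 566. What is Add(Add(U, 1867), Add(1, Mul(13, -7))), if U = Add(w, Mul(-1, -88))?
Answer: 2431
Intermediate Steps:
U = 654 (U = Add(566, Mul(-1, -88)) = Add(566, 88) = 654)
Add(Add(U, 1867), Add(1, Mul(13, -7))) = Add(Add(654, 1867), Add(1, Mul(13, -7))) = Add(2521, Add(1, -91)) = Add(2521, -90) = 2431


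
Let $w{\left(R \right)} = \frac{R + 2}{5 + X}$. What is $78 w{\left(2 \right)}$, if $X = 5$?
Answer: $\frac{156}{5} \approx 31.2$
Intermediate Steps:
$w{\left(R \right)} = \frac{1}{5} + \frac{R}{10}$ ($w{\left(R \right)} = \frac{R + 2}{5 + 5} = \frac{2 + R}{10} = \left(2 + R\right) \frac{1}{10} = \frac{1}{5} + \frac{R}{10}$)
$78 w{\left(2 \right)} = 78 \left(\frac{1}{5} + \frac{1}{10} \cdot 2\right) = 78 \left(\frac{1}{5} + \frac{1}{5}\right) = 78 \cdot \frac{2}{5} = \frac{156}{5}$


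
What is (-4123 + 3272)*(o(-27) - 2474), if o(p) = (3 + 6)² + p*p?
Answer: 1416064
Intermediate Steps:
o(p) = 81 + p² (o(p) = 9² + p² = 81 + p²)
(-4123 + 3272)*(o(-27) - 2474) = (-4123 + 3272)*((81 + (-27)²) - 2474) = -851*((81 + 729) - 2474) = -851*(810 - 2474) = -851*(-1664) = 1416064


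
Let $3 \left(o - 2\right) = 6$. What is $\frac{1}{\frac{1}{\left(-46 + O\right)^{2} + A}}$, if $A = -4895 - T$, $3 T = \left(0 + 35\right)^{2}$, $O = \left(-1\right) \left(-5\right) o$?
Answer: $- \frac{13882}{3} \approx -4627.3$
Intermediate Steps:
$o = 4$ ($o = 2 + \frac{1}{3} \cdot 6 = 2 + 2 = 4$)
$O = 20$ ($O = \left(-1\right) \left(-5\right) 4 = 5 \cdot 4 = 20$)
$T = \frac{1225}{3}$ ($T = \frac{\left(0 + 35\right)^{2}}{3} = \frac{35^{2}}{3} = \frac{1}{3} \cdot 1225 = \frac{1225}{3} \approx 408.33$)
$A = - \frac{15910}{3}$ ($A = -4895 - \frac{1225}{3} = - \frac{15910}{3} \approx -5303.3$)
$\frac{1}{\frac{1}{\left(-46 + O\right)^{2} + A}} = \frac{1}{\frac{1}{\left(-46 + 20\right)^{2} - \frac{15910}{3}}} = \frac{1}{\frac{1}{\left(-26\right)^{2} - \frac{15910}{3}}} = \frac{1}{\frac{1}{676 - \frac{15910}{3}}} = \frac{1}{\frac{1}{- \frac{13882}{3}}} = \frac{1}{- \frac{3}{13882}} = - \frac{13882}{3}$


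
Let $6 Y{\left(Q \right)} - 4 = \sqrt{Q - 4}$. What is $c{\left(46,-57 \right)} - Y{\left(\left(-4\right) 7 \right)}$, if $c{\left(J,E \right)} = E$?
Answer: $- \frac{173}{3} - \frac{2 i \sqrt{2}}{3} \approx -57.667 - 0.94281 i$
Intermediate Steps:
$Y{\left(Q \right)} = \frac{2}{3} + \frac{\sqrt{-4 + Q}}{6}$ ($Y{\left(Q \right)} = \frac{2}{3} + \frac{\sqrt{Q - 4}}{6} = \frac{2}{3} + \frac{\sqrt{-4 + Q}}{6}$)
$c{\left(46,-57 \right)} - Y{\left(\left(-4\right) 7 \right)} = -57 - \left(\frac{2}{3} + \frac{\sqrt{-4 - 28}}{6}\right) = -57 - \left(\frac{2}{3} + \frac{\sqrt{-32}}{6}\right) = -57 - \left(\frac{2}{3} + \frac{4 i \sqrt{2}}{6}\right) = -57 - \left(\frac{2}{3} + \frac{2 i \sqrt{2}}{3}\right) = - \frac{173}{3} - \frac{2 i \sqrt{2}}{3}$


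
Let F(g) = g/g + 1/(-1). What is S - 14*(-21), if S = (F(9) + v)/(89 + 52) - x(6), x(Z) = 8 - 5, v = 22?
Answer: 41053/141 ≈ 291.16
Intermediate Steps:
F(g) = 0 (F(g) = 1 + 1*(-1) = 1 - 1 = 0)
x(Z) = 3
S = -401/141 (S = (0 + 22)/(89 + 52) - 1*3 = 22/141 - 3 = -401/141 ≈ -2.8440)
S - 14*(-21) = -401/141 - 14*(-21) = -401/141 - 1*(-294) = -401/141 + 294 = 41053/141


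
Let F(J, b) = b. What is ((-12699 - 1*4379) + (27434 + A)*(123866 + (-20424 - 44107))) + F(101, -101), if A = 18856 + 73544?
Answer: 7110333211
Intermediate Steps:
A = 92400
((-12699 - 1*4379) + (27434 + A)*(123866 + (-20424 - 44107))) + F(101, -101) = ((-12699 - 1*4379) + (27434 + 92400)*(123866 + (-20424 - 44107))) - 101 = ((-12699 - 4379) + 119834*(123866 - 64531)) - 101 = (-17078 + 119834*59335) - 101 = (-17078 + 7110350390) - 101 = 7110333312 - 101 = 7110333211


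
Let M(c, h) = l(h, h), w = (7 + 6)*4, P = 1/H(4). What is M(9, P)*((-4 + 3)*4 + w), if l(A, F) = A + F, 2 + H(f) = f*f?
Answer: 48/7 ≈ 6.8571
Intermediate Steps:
H(f) = -2 + f**2 (H(f) = -2 + f*f = -2 + f**2)
P = 1/14 (P = 1/(-2 + 4**2) = 1/(-2 + 16) = 1/14 ≈ 0.071429)
w = 52 (w = 13*4 = 52)
M(c, h) = 2*h (M(c, h) = h + h = 2*h)
M(9, P)*((-4 + 3)*4 + w) = (2*(1/14))*((-4 + 3)*4 + 52) = (-1*4 + 52)/7 = (-4 + 52)/7 = (1/7)*48 = 48/7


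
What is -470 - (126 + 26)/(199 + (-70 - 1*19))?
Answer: -25926/55 ≈ -471.38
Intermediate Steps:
-470 - (126 + 26)/(199 + (-70 - 1*19)) = -470 - 152/(199 + (-70 - 19)) = -470 - 152/(199 - 89) = -470 - 152/110 = -470 - 1*76/55 = -470 - 76/55 = -25926/55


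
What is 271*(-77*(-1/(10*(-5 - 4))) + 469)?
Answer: 11418043/90 ≈ 1.2687e+5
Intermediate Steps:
271*(-77*(-1/(10*(-5 - 4))) + 469) = 271*(-77/((-10*(-9))) + 469) = 271*(-77/90 + 469) = 271*(42133/90) = 11418043/90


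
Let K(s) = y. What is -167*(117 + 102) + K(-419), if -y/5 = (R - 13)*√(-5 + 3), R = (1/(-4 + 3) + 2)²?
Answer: -36573 + 60*I*√2 ≈ -36573.0 + 84.853*I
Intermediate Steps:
R = 1 (R = (1/(-1) + 2)² = (-1 + 2)² = 1² = 1)
y = 60*I*√2 (y = -5*(1 - 13)*√(-5 + 3) = -(-60)*√(-2) = -(-60)*I*√2 = 60*I*√2 ≈ 84.853*I)
K(s) = 60*I*√2
-167*(117 + 102) + K(-419) = -167*(117 + 102) + 60*I*√2 = -167*219 + 60*I*√2 = -36573 + 60*I*√2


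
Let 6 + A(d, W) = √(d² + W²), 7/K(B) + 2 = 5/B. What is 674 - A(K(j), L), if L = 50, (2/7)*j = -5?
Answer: 680 - √642401/16 ≈ 629.91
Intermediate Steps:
j = -35/2 (j = (7/2)*(-5) = -35/2 ≈ -17.500)
K(B) = 7/(-2 + 5/B)
A(d, W) = -6 + √(W² + d²) (A(d, W) = -6 + √(d² + W²) = -6 + √(W² + d²))
674 - A(K(j), L) = 674 - (-6 + √(50² + (-7*(-35/2)/(-5 + 2*(-35/2)))²)) = 674 - (-6 + √(2500 + (-7*(-35/2)/(-5 - 35))²)) = 674 - (-6 + √(2500 + (-7*(-35/2)/(-40))²)) = 674 - (-6 + √(2500 + (-7*(-35/2)*(-1/40))²)) = 674 - (-6 + √(2500 + (-49/16)²)) = 674 - (-6 + √(2500 + 2401/256)) = 674 - (-6 + √(642401/256)) = 674 - (-6 + √642401/16) = 674 + (6 - √642401/16) = 680 - √642401/16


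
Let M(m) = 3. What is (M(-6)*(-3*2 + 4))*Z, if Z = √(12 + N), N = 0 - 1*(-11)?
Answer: -6*√23 ≈ -28.775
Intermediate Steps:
N = 11 (N = 0 + 11 = 11)
Z = √23 (Z = √(12 + 11) = √23 ≈ 4.7958)
(M(-6)*(-3*2 + 4))*Z = (3*(-3*2 + 4))*√23 = (3*(-6 + 4))*√23 = (3*(-2))*√23 = -6*√23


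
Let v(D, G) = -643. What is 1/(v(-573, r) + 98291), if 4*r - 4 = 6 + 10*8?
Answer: 1/97648 ≈ 1.0241e-5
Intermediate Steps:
r = 45/2 (r = 1 + (6 + 10*8)/4 = 1 + (6 + 80)/4 = 1 + (1/4)*86 = 1 + 43/2 = 45/2 ≈ 22.500)
1/(v(-573, r) + 98291) = 1/(-643 + 98291) = 1/97648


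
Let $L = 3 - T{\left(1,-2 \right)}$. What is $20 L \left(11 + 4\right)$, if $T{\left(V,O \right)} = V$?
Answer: $600$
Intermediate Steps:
$L = 2$ ($L = 3 - 1 = 2$)
$20 L \left(11 + 4\right) = 20 \cdot 2 \left(11 + 4\right) = 40 \cdot 15 = 600$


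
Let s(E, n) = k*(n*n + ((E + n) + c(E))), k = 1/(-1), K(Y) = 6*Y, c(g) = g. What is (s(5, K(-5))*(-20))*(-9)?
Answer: -158400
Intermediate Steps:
k = -1
s(E, n) = -n - n**2 - 2*E (s(E, n) = -(n*n + ((E + n) + E)) = -(n**2 + (n + 2*E)) = -(n + n**2 + 2*E) = -n - n**2 - 2*E)
(s(5, K(-5))*(-20))*(-9) = ((-6*(-5) - (6*(-5))**2 - 2*5)*(-20))*(-9) = ((-1*(-30) - 1*(-30)**2 - 10)*(-20))*(-9) = ((30 - 1*900 - 10)*(-20))*(-9) = ((30 - 900 - 10)*(-20))*(-9) = -880*(-20)*(-9) = 17600*(-9) = -158400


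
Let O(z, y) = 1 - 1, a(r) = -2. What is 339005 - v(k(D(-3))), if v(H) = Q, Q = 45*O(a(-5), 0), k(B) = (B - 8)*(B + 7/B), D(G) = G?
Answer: 339005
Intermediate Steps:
O(z, y) = 0
k(B) = (-8 + B)*(B + 7/B)
Q = 0 (Q = 45*0 = 0)
v(H) = 0
339005 - v(k(D(-3))) = 339005 - 1*0 = 339005 + 0 = 339005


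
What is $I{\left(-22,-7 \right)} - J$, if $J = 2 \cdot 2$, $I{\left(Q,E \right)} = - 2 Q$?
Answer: $40$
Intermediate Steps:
$J = 4$
$I{\left(-22,-7 \right)} - J = \left(-2\right) \left(-22\right) - 4 = 44 - 4 = 40$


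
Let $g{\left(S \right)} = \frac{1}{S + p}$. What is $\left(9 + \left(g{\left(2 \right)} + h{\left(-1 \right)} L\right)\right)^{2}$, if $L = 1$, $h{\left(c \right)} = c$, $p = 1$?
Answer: $\frac{625}{9} \approx 69.444$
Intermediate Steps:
$g{\left(S \right)} = \frac{1}{1 + S}$ ($g{\left(S \right)} = \frac{1}{S + 1} = \frac{1}{1 + S}$)
$\left(9 + \left(g{\left(2 \right)} + h{\left(-1 \right)} L\right)\right)^{2} = \left(9 + \left(\frac{1}{1 + 2} - 1\right)\right)^{2} = \left(9 - \left(1 - \frac{1}{3}\right)\right)^{2} = \left(9 + \left(\frac{1}{3} - 1\right)\right)^{2} = \left(9 - \frac{2}{3}\right)^{2} = \left(\frac{25}{3}\right)^{2} = \frac{625}{9}$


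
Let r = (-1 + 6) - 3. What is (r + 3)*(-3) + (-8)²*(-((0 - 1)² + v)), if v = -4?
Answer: 177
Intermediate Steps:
r = 2 (r = 5 - 3 = 2)
(r + 3)*(-3) + (-8)²*(-((0 - 1)² + v)) = (2 + 3)*(-3) + (-8)²*(-((0 - 1)² - 4)) = 5*(-3) + 64*(-((-1)² - 4)) = -15 + 64*(-(1 - 4)) = -15 + 64*(-1*(-3)) = -15 + 64*3 = -15 + 192 = 177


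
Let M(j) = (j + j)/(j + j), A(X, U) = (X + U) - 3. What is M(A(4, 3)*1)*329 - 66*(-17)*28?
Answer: 31745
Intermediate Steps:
A(X, U) = -3 + U + X (A(X, U) = (U + X) - 3 = -3 + U + X)
M(j) = 1 (M(j) = (2*j)/((2*j)) = (2*j)*(1/(2*j)) = 1)
M(A(4, 3)*1)*329 - 66*(-17)*28 = 1*329 - 66*(-17)*28 = 329 + 1122*28 = 329 + 31416 = 31745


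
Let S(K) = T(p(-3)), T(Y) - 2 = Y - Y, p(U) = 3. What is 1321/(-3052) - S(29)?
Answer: -7425/3052 ≈ -2.4328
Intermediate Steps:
T(Y) = 2 (T(Y) = 2 + (Y - Y) = 2 + 0 = 2)
S(K) = 2
1321/(-3052) - S(29) = 1321/(-3052) - 1*2 = 1321*(-1/3052) - 2 = -1321/3052 - 2 = -7425/3052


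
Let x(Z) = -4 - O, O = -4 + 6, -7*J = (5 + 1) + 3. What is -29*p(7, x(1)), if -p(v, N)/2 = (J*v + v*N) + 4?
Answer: -2726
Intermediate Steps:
J = -9/7 (J = -((5 + 1) + 3)/7 = -(6 + 3)/7 = -⅐*9 = -9/7 ≈ -1.2857)
O = 2
x(Z) = -6 (x(Z) = -4 - 1*2 = -4 - 2 = -6)
p(v, N) = -8 + 18*v/7 - 2*N*v (p(v, N) = -2*((-9*v/7 + v*N) + 4) = -2*((-9*v/7 + N*v) + 4) = -2*(4 - 9*v/7 + N*v) = -8 + 18*v/7 - 2*N*v)
-29*p(7, x(1)) = -29*(-8 + (18/7)*7 - 2*(-6)*7) = -29*(-8 + 18 + 84) = -29*94 = -2726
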